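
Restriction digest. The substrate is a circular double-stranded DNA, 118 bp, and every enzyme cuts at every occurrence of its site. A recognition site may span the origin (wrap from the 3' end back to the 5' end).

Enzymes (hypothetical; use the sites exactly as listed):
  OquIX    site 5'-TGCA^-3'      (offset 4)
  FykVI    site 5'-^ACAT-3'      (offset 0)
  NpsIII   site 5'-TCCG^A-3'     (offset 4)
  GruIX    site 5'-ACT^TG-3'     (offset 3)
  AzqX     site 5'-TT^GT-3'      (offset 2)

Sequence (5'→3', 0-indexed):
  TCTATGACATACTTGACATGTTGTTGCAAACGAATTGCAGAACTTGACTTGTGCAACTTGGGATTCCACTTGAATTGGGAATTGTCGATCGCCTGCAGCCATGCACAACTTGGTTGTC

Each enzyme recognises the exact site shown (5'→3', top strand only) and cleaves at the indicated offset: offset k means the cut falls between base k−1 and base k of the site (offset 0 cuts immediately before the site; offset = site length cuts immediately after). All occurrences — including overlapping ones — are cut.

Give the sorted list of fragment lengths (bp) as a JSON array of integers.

[1,2,3,5,5,5,5,5,6,7,7,8,9,11,12,13,14]

Per-enzyme occurrences:
  OquIX (TGCA, off=4): starts [24, 35, 51, 93, 101] → cuts [28, 39, 55, 97, 105]
  FykVI (ACAT, off=0): starts [6, 15] → cuts [6, 15]
  NpsIII (TCCGA, off=4): no sites
  GruIX (ACTTG, off=3): starts [10, 41, 46, 55, 67, 107] → cuts [13, 44, 49, 58, 70, 110]
  AzqX (TTGT, off=2): starts [20, 48, 81, 113] → cuts [22, 50, 83, 115]

Pooled cuts: [6, 13, 15, 22, 28, 39, 44, 49, 50, 55, 58, 70, 83, 97, 105, 110, 115]

Fragments:
  6→13: 7 bp
  13→15: 2 bp
  15→22: 7 bp
  22→28: 6 bp
  28→39: 11 bp
  39→44: 5 bp
  44→49: 5 bp
  49→50: 1 bp
  50→55: 5 bp
  55→58: 3 bp
  58→70: 12 bp
  70→83: 13 bp
  83→97: 14 bp
  97→105: 8 bp
  105→110: 5 bp
  110→115: 5 bp
  115→6 (wrap): 118-115+6 = 9 bp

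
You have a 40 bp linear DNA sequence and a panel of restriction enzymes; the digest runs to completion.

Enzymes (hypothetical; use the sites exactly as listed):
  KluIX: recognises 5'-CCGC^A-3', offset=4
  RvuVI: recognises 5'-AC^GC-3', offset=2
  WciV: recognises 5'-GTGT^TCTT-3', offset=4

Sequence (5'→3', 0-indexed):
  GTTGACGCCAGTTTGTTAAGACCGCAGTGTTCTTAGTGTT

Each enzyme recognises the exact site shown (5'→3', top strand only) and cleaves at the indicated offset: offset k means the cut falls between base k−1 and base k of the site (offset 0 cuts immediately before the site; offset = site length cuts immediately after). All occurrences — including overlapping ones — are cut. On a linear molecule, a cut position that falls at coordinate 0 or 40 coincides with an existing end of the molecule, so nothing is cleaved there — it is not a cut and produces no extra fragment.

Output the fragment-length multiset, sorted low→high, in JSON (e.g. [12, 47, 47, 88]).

[5,6,10,19]

Site scan:
  KluIX CCGCA/4: at [21] ⇒ [25]
  RvuVI ACGC/2: at [4] ⇒ [6]
  WciV GTGTTCTT/4: at [26] ⇒ [30]

All cut coordinates (distinct, sorted): [6, 25, 30]

Fragment lengths:
  [0,6): 6 bp
  [6,25): 19 bp
  [25,30): 5 bp
  [30,40): 10 bp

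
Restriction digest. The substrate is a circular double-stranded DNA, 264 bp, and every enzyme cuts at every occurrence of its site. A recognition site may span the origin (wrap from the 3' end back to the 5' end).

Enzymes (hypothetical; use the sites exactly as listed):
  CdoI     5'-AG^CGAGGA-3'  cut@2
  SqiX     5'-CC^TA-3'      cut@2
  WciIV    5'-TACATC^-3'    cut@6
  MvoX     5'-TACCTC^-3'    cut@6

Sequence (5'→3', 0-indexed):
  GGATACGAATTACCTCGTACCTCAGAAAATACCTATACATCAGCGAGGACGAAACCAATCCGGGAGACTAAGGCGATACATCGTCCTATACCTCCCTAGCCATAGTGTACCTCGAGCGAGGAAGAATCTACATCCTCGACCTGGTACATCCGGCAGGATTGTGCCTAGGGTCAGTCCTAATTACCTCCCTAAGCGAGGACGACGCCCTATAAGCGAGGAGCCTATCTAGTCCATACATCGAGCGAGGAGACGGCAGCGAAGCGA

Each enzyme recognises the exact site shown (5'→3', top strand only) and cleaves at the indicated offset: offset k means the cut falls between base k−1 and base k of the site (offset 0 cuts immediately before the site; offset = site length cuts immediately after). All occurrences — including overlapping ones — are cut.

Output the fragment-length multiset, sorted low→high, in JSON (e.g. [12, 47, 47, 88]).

Per-enzyme occurrences:
  CdoI AGCGAGGA/2: at [41, 114, 191, 211, 240, 259] ⇒ [43, 116, 193, 213, 242, 261]
  SqiX CCTA/2: at [31, 84, 94, 163, 175, 187, 205, 220] ⇒ [33, 86, 96, 165, 177, 189, 207, 222]
  WciIV TACATC/6: at [35, 76, 128, 144, 233] ⇒ [41, 82, 134, 150, 239]
  MvoX TACCTC/6: at [10, 17, 88, 107, 181] ⇒ [16, 23, 94, 113, 187]

All cut coordinates (distinct, sorted): [16, 23, 33, 41, 43, 82, 86, 94, 96, 113, 116, 134, 150, 165, 177, 187, 189, 193, 207, 213, 222, 239, 242, 261]

Fragments:
  16→23: 7 bp
  23→33: 10 bp
  33→41: 8 bp
  41→43: 2 bp
  43→82: 39 bp
  82→86: 4 bp
  86→94: 8 bp
  94→96: 2 bp
  96→113: 17 bp
  113→116: 3 bp
  116→134: 18 bp
  134→150: 16 bp
  150→165: 15 bp
  165→177: 12 bp
  177→187: 10 bp
  187→189: 2 bp
  189→193: 4 bp
  193→207: 14 bp
  207→213: 6 bp
  213→222: 9 bp
  222→239: 17 bp
  239→242: 3 bp
  242→261: 19 bp
  261→16 (wrap): 264-261+16 = 19 bp

[2,2,2,3,3,4,4,6,7,8,8,9,10,10,12,14,15,16,17,17,18,19,19,39]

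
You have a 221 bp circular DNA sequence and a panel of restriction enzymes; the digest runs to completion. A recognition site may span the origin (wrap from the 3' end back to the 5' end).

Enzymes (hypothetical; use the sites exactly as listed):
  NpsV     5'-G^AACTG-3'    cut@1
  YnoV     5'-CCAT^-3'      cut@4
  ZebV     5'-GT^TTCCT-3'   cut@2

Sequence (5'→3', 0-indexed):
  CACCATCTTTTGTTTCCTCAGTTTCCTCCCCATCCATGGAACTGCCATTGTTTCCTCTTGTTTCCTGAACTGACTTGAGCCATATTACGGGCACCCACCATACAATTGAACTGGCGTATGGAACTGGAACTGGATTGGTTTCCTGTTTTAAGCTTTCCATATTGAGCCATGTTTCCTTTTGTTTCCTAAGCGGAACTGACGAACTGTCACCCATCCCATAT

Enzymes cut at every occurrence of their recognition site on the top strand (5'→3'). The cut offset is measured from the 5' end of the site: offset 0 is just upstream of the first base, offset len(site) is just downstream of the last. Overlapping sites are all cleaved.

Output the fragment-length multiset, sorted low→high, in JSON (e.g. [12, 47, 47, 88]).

Per-enzyme occurrences:
  NpsV (GAACTG, off=1): starts [38, 66, 107, 120, 126, 192, 200] → cuts [39, 67, 108, 121, 127, 193, 201]
  YnoV (CCAT, off=4): starts [2, 29, 33, 44, 79, 97, 156, 166, 210, 215] → cuts [6, 33, 37, 48, 83, 101, 160, 170, 214, 219]
  ZebV (GTTTCCT, off=2): starts [11, 20, 49, 59, 137, 170, 180] → cuts [13, 22, 51, 61, 139, 172, 182]

All cut coordinates (distinct, sorted): [6, 13, 22, 33, 37, 39, 48, 51, 61, 67, 83, 101, 108, 121, 127, 139, 160, 170, 172, 182, 193, 201, 214, 219]

Fragments:
  6→13: 7 bp
  13→22: 9 bp
  22→33: 11 bp
  33→37: 4 bp
  37→39: 2 bp
  39→48: 9 bp
  48→51: 3 bp
  51→61: 10 bp
  61→67: 6 bp
  67→83: 16 bp
  83→101: 18 bp
  101→108: 7 bp
  108→121: 13 bp
  121→127: 6 bp
  127→139: 12 bp
  139→160: 21 bp
  160→170: 10 bp
  170→172: 2 bp
  172→182: 10 bp
  182→193: 11 bp
  193→201: 8 bp
  201→214: 13 bp
  214→219: 5 bp
  219→6 (wrap): 221-219+6 = 8 bp

[2,2,3,4,5,6,6,7,7,8,8,9,9,10,10,10,11,11,12,13,13,16,18,21]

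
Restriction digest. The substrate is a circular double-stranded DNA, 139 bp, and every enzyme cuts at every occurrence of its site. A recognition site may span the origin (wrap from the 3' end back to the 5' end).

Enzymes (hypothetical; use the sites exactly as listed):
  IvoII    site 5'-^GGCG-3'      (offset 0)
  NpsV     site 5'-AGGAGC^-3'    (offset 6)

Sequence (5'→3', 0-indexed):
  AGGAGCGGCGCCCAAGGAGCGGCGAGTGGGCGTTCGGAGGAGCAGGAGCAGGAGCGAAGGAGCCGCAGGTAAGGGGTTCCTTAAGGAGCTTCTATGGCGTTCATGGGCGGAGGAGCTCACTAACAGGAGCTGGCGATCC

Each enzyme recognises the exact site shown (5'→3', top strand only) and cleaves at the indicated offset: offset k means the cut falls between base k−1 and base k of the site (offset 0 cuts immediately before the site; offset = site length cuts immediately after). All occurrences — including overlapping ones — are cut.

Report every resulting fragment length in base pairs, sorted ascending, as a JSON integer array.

[1,6,6,6,8,8,10,11,14,14,14,15,26]

Scan for sites:
  IvoII (GGCG, off=0): starts [6, 20, 28, 95, 105, 131] → cuts [6, 20, 28, 95, 105, 131]
  NpsV (AGGAGC, off=6): starts [0, 14, 37, 43, 49, 57, 83, 110, 124] → cuts [6, 20, 43, 49, 55, 63, 89, 116, 130]

Pooled cuts: [6, 20, 28, 43, 49, 55, 63, 89, 95, 105, 116, 130, 131]

Fragments:
  6→20: 14 bp
  20→28: 8 bp
  28→43: 15 bp
  43→49: 6 bp
  49→55: 6 bp
  55→63: 8 bp
  63→89: 26 bp
  89→95: 6 bp
  95→105: 10 bp
  105→116: 11 bp
  116→130: 14 bp
  130→131: 1 bp
  131→6 (wrap): 139-131+6 = 14 bp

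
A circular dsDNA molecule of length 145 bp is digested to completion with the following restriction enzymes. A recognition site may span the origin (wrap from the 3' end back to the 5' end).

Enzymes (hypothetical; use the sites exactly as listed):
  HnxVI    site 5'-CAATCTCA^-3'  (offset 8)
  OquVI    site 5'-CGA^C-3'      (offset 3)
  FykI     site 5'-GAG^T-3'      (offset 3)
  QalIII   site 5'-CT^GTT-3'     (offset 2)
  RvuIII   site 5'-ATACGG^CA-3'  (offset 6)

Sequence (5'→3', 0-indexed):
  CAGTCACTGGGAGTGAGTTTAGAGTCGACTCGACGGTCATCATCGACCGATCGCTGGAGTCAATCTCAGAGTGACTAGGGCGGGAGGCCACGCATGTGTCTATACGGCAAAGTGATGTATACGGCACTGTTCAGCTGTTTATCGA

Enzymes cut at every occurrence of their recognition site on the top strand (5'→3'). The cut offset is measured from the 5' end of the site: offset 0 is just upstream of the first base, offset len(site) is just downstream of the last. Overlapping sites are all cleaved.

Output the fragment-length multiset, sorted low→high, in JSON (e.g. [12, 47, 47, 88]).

[3,4,4,4,5,7,8,9,9,13,13,13,17,36]

Scan for sites:
  HnxVI CAATCTCA/8: at [60] ⇒ [68]
  OquVI CGAC/3: at [25, 30, 43, 142] ⇒ [0, 28, 33, 46]
  FykI GAGT/3: at [10, 14, 21, 56, 68] ⇒ [13, 17, 24, 59, 71]
  QalIII CTGTT/2: at [126, 134] ⇒ [128, 136]
  RvuIII ATACGGCA/6: at [101, 118] ⇒ [107, 124]

All cut coordinates (distinct, sorted): [0, 13, 17, 24, 28, 33, 46, 59, 68, 71, 107, 124, 128, 136]

Fragment lengths:
  0→13: 13 bp
  13→17: 4 bp
  17→24: 7 bp
  24→28: 4 bp
  28→33: 5 bp
  33→46: 13 bp
  46→59: 13 bp
  59→68: 9 bp
  68→71: 3 bp
  71→107: 36 bp
  107→124: 17 bp
  124→128: 4 bp
  128→136: 8 bp
  136→0 (wrap): 145-136+0 = 9 bp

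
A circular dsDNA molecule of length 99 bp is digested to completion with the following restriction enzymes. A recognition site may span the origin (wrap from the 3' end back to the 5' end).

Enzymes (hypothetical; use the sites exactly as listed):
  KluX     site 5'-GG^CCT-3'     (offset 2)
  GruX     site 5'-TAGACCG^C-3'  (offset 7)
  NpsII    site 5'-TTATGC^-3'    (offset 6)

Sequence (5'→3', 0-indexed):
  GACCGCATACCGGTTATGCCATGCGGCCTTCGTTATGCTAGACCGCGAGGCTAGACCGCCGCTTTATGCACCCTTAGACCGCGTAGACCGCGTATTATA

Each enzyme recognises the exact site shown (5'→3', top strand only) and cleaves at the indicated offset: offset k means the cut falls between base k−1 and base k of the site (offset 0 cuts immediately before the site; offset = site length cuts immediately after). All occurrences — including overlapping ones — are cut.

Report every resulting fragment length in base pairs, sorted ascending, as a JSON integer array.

Per-enzyme occurrences:
  KluX (GGCCT, off=2): starts [24] → cuts [26]
  GruX (TAGACCGC, off=7): starts [38, 51, 74, 83, 97] → cuts [5, 45, 58, 81, 90]
  NpsII (TTATGC, off=6): starts [13, 32, 63] → cuts [19, 38, 69]

All cut coordinates (distinct, sorted): [5, 19, 26, 38, 45, 58, 69, 81, 90]

Fragments:
  5→19: 14 bp
  19→26: 7 bp
  26→38: 12 bp
  38→45: 7 bp
  45→58: 13 bp
  58→69: 11 bp
  69→81: 12 bp
  81→90: 9 bp
  90→5 (wrap): 99-90+5 = 14 bp

[7,7,9,11,12,12,13,14,14]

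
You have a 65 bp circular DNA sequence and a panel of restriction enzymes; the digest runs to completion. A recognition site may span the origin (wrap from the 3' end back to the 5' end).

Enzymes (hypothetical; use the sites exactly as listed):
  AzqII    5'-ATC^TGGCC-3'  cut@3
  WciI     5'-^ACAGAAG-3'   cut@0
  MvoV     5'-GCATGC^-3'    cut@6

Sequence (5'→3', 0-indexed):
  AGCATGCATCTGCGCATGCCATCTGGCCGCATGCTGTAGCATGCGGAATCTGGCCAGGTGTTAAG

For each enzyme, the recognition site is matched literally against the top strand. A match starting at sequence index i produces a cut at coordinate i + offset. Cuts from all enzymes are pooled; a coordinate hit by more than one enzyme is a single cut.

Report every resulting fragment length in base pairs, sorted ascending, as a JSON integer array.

[4,6,10,11,12,22]

Site scan:
  AzqII (ATCTGGCC, off=3): starts [20, 47] → cuts [23, 50]
  WciI (ACAGAAG, off=0): no sites
  MvoV (GCATGC, off=6): starts [1, 13, 28, 38] → cuts [7, 19, 34, 44]

Pooled cuts: [7, 19, 23, 34, 44, 50]

Fragment lengths:
  7→19: 12 bp
  19→23: 4 bp
  23→34: 11 bp
  34→44: 10 bp
  44→50: 6 bp
  50→7 (wrap): 65-50+7 = 22 bp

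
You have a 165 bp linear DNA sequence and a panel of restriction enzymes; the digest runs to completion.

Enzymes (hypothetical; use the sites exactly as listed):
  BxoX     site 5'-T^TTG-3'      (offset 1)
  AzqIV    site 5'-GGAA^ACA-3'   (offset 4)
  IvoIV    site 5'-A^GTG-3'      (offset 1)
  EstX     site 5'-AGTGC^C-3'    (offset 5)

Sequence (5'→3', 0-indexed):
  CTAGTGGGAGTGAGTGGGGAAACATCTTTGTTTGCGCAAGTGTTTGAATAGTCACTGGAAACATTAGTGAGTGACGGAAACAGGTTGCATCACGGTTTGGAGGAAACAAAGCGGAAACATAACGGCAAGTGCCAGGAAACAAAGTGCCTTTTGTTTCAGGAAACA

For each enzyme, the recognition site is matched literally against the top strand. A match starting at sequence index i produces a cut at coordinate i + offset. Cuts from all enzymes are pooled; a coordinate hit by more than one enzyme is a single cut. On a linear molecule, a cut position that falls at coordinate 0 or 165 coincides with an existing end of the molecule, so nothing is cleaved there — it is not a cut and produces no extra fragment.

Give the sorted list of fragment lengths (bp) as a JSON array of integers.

Site scan:
  BxoX (TTTG, off=1): starts [26, 30, 42, 95, 149] → cuts [27, 31, 43, 96, 150]
  AzqIV (GGAAACA, off=4): starts [17, 56, 75, 101, 112, 134, 158] → cuts [21, 60, 79, 105, 116, 138, 162]
  IvoIV (AGTG, off=1): starts [2, 8, 12, 38, 65, 69, 127, 142] → cuts [3, 9, 13, 39, 66, 70, 128, 143]
  EstX (AGTGCC, off=5): starts [127, 142] → cuts [132, 147]

Pooled cuts: [3, 9, 13, 21, 27, 31, 39, 43, 60, 66, 70, 79, 96, 105, 116, 128, 132, 138, 143, 147, 150, 162]

Fragments:
  [0,3): 3 bp
  [3,9): 6 bp
  [9,13): 4 bp
  [13,21): 8 bp
  [21,27): 6 bp
  [27,31): 4 bp
  [31,39): 8 bp
  [39,43): 4 bp
  [43,60): 17 bp
  [60,66): 6 bp
  [66,70): 4 bp
  [70,79): 9 bp
  [79,96): 17 bp
  [96,105): 9 bp
  [105,116): 11 bp
  [116,128): 12 bp
  [128,132): 4 bp
  [132,138): 6 bp
  [138,143): 5 bp
  [143,147): 4 bp
  [147,150): 3 bp
  [150,162): 12 bp
  [162,165): 3 bp

[3,3,3,4,4,4,4,4,4,5,6,6,6,6,8,8,9,9,11,12,12,17,17]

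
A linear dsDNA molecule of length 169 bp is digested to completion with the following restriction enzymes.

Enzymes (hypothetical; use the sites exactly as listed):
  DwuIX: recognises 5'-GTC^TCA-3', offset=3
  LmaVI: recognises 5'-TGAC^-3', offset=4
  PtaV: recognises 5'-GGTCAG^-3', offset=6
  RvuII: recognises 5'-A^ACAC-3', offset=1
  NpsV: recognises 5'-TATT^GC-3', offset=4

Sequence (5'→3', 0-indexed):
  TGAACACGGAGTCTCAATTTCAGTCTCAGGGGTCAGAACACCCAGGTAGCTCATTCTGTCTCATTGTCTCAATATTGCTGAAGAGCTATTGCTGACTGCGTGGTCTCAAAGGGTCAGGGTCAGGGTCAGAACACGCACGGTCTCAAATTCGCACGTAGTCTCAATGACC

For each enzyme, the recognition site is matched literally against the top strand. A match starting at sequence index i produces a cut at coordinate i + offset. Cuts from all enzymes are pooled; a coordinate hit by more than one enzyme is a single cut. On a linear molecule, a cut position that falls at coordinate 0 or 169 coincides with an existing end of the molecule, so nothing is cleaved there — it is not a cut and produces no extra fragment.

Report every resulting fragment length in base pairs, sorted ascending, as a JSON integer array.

Scan for sites:
  DwuIX GTCTCA/3: at [10, 22, 57, 65, 102, 139, 157] ⇒ [13, 25, 60, 68, 105, 142, 160]
  LmaVI TGAC/4: at [92, 164] ⇒ [96, 168]
  PtaV GGTCAG/6: at [30, 111, 117, 123] ⇒ [36, 117, 123, 129]
  RvuII AACAC/1: at [2, 36, 129] ⇒ [3, 37, 130]
  NpsV TATTGC/4: at [72, 86] ⇒ [76, 90]

Pooled cuts: [3, 13, 25, 36, 37, 60, 68, 76, 90, 96, 105, 117, 123, 129, 130, 142, 160, 168]

Fragments:
  [0,3): 3 bp
  [3,13): 10 bp
  [13,25): 12 bp
  [25,36): 11 bp
  [36,37): 1 bp
  [37,60): 23 bp
  [60,68): 8 bp
  [68,76): 8 bp
  [76,90): 14 bp
  [90,96): 6 bp
  [96,105): 9 bp
  [105,117): 12 bp
  [117,123): 6 bp
  [123,129): 6 bp
  [129,130): 1 bp
  [130,142): 12 bp
  [142,160): 18 bp
  [160,168): 8 bp
  [168,169): 1 bp

[1,1,1,3,6,6,6,8,8,8,9,10,11,12,12,12,14,18,23]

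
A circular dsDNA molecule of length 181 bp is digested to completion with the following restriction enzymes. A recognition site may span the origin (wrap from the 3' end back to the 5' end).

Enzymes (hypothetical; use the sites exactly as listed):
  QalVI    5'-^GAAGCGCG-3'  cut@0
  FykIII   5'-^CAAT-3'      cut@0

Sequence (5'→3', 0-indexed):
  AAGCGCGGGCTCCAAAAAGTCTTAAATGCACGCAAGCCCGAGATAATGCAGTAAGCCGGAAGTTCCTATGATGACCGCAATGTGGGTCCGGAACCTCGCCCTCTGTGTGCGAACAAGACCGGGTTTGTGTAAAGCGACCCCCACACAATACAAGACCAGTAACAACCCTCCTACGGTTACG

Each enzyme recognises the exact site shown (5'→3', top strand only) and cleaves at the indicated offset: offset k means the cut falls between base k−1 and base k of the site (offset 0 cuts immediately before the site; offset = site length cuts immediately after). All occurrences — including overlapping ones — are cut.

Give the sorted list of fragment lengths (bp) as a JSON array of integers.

Site scan:
  QalVI (GAAGCGCG, off=0): starts [180] → cuts [180]
  FykIII (CAAT, off=0): starts [77, 145] → cuts [77, 145]

All cut coordinates (distinct, sorted): [77, 145, 180]

Fragments:
  77→145: 68 bp
  145→180: 35 bp
  180→77 (wrap): 181-180+77 = 78 bp

[35,68,78]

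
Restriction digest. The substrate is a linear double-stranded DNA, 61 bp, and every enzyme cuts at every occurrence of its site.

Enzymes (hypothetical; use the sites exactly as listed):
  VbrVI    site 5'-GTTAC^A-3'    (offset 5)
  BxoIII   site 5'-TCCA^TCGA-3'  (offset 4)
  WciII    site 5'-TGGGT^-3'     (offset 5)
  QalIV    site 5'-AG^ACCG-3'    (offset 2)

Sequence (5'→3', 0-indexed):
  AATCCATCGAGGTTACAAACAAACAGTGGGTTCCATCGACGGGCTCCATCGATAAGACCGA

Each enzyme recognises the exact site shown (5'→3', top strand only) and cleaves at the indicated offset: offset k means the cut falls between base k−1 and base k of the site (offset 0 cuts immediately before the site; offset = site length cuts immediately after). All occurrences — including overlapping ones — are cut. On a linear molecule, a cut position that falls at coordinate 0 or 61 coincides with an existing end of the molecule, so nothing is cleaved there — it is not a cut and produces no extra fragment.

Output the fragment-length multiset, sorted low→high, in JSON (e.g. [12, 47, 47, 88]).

[4,5,6,8,10,13,15]

Site scan:
  VbrVI GTTACA/5: at [11] ⇒ [16]
  BxoIII TCCATCGA/4: at [2, 31, 44] ⇒ [6, 35, 48]
  WciII TGGGT/5: at [26] ⇒ [31]
  QalIV AGACCG/2: at [54] ⇒ [56]

Pooled cuts: [6, 16, 31, 35, 48, 56]

Fragments:
  [0,6): 6 bp
  [6,16): 10 bp
  [16,31): 15 bp
  [31,35): 4 bp
  [35,48): 13 bp
  [48,56): 8 bp
  [56,61): 5 bp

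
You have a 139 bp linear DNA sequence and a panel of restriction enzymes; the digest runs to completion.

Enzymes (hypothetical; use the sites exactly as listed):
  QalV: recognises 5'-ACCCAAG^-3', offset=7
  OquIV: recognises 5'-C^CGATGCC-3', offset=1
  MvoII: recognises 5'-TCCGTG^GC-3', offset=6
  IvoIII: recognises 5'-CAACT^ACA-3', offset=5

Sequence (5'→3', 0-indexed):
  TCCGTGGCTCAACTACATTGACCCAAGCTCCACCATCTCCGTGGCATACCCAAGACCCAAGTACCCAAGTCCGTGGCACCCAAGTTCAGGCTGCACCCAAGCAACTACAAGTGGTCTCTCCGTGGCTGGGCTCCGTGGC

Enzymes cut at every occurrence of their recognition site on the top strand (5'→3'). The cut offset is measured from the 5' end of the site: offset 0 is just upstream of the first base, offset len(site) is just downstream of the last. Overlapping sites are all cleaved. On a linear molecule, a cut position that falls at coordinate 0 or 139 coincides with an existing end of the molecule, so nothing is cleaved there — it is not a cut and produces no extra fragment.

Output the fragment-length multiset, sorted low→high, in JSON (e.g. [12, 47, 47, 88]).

Per-enzyme occurrences:
  QalV ACCCAAG/7: at [20, 47, 54, 62, 77, 94] ⇒ [27, 54, 61, 69, 84, 101]
  OquIV (CCGATGCC, off=1): no sites
  MvoII TCCGTGGC/6: at [0, 37, 69, 118, 131] ⇒ [6, 43, 75, 124, 137]
  IvoIII CAACTACA/5: at [9, 101] ⇒ [14, 106]

Pooled cuts: [6, 14, 27, 43, 54, 61, 69, 75, 84, 101, 106, 124, 137]

Fragments:
  [0,6): 6 bp
  [6,14): 8 bp
  [14,27): 13 bp
  [27,43): 16 bp
  [43,54): 11 bp
  [54,61): 7 bp
  [61,69): 8 bp
  [69,75): 6 bp
  [75,84): 9 bp
  [84,101): 17 bp
  [101,106): 5 bp
  [106,124): 18 bp
  [124,137): 13 bp
  [137,139): 2 bp

[2,5,6,6,7,8,8,9,11,13,13,16,17,18]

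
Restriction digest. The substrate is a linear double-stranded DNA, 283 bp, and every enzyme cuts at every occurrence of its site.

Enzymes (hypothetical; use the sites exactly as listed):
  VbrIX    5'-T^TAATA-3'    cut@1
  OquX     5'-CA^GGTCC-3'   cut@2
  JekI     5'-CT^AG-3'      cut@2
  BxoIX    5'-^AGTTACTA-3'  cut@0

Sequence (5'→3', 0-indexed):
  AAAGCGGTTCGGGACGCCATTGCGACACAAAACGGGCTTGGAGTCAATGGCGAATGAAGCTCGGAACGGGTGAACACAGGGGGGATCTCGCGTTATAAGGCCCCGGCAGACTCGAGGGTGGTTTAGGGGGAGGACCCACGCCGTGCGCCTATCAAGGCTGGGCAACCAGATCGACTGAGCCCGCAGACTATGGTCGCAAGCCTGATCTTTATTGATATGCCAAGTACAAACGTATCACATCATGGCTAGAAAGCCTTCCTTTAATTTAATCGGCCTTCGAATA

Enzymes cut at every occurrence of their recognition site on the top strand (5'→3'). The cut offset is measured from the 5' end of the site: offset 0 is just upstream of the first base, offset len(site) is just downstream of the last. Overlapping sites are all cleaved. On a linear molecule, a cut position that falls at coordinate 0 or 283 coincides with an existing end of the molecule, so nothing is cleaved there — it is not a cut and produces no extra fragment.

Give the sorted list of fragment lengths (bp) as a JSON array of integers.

Per-enzyme occurrences:
  VbrIX (TTAATA, off=1): no sites
  OquX (CAGGTCC, off=2): no sites
  JekI (CTAG, off=2): starts [245] → cuts [247]
  BxoIX (AGTTACTA, off=0): no sites

Pooled cuts: [247]

Fragments:
  [0,247): 247 bp
  [247,283): 36 bp

[36,247]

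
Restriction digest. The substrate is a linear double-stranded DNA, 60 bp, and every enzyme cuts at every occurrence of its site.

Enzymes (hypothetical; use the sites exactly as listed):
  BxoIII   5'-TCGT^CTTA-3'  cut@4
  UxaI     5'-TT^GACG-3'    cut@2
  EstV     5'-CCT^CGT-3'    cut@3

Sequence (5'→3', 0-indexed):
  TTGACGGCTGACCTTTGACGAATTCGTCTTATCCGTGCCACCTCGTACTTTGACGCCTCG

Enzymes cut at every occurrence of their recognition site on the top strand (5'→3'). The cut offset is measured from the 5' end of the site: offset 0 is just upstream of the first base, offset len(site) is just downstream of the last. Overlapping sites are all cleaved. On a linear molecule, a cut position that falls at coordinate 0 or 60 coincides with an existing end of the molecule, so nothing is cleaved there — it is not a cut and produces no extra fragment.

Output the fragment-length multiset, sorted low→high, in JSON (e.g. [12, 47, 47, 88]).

Site scan:
  BxoIII TCGTCTTA/4: at [23] ⇒ [27]
  UxaI TTGACG/2: at [0, 14, 49] ⇒ [2, 16, 51]
  EstV CCTCGT/3: at [40] ⇒ [43]

All cut coordinates (distinct, sorted): [2, 16, 27, 43, 51]

Fragment lengths:
  [0,2): 2 bp
  [2,16): 14 bp
  [16,27): 11 bp
  [27,43): 16 bp
  [43,51): 8 bp
  [51,60): 9 bp

[2,8,9,11,14,16]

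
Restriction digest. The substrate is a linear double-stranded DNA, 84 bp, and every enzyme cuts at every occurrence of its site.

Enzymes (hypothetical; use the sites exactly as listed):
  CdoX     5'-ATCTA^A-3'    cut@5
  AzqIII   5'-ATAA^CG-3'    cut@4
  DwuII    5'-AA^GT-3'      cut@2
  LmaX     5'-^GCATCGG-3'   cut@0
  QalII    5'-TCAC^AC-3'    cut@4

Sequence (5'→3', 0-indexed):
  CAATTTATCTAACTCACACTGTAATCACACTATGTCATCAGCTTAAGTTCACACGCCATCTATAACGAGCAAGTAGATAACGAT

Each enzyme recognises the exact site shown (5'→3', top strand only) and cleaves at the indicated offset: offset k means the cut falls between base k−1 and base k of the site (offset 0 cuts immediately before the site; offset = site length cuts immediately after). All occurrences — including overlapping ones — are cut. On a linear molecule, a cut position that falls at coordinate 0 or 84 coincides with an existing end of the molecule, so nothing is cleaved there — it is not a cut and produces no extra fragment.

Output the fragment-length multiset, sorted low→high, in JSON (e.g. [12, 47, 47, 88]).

[4,6,6,7,8,11,11,13,18]

Site scan:
  CdoX (ATCTAA, off=5): starts [6] → cuts [11]
  AzqIII (ATAACG, off=4): starts [61, 76] → cuts [65, 80]
  DwuII (AAGT, off=2): starts [44, 70] → cuts [46, 72]
  LmaX (GCATCGG, off=0): no sites
  QalII (TCACAC, off=4): starts [13, 24, 48] → cuts [17, 28, 52]

Pooled cuts: [11, 17, 28, 46, 52, 65, 72, 80]

Fragment lengths:
  [0,11): 11 bp
  [11,17): 6 bp
  [17,28): 11 bp
  [28,46): 18 bp
  [46,52): 6 bp
  [52,65): 13 bp
  [65,72): 7 bp
  [72,80): 8 bp
  [80,84): 4 bp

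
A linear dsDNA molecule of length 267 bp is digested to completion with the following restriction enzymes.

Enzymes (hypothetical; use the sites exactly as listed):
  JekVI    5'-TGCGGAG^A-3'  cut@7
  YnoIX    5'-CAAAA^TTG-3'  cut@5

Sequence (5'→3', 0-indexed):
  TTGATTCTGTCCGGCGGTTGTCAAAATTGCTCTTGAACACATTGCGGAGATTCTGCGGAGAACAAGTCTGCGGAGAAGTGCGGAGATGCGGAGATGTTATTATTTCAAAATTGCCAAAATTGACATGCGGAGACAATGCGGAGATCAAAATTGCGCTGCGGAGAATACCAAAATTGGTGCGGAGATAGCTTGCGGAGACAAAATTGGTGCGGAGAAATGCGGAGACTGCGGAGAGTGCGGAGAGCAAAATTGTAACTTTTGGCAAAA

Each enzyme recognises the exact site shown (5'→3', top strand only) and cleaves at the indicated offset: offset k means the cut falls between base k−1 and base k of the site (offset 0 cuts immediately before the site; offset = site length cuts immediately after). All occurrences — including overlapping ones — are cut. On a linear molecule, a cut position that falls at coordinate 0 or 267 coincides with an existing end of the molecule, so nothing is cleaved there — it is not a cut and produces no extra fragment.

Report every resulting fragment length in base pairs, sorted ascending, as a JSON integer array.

[6,7,7,8,9,9,9,10,10,10,11,11,11,11,13,13,13,15,17,18,23,26]

Per-enzyme occurrences:
  JekVI TGCGGAGA/7: at [42, 53, 68, 78, 86, 125, 136, 156, 177, 190, 207, 217, 226, 235] ⇒ [49, 60, 75, 85, 93, 132, 143, 163, 184, 197, 214, 224, 233, 242]
  YnoIX CAAAATTG/5: at [21, 105, 114, 145, 168, 198, 244] ⇒ [26, 110, 119, 150, 173, 203, 249]

All cut coordinates (distinct, sorted): [26, 49, 60, 75, 85, 93, 110, 119, 132, 143, 150, 163, 173, 184, 197, 203, 214, 224, 233, 242, 249]

Fragment lengths:
  [0,26): 26 bp
  [26,49): 23 bp
  [49,60): 11 bp
  [60,75): 15 bp
  [75,85): 10 bp
  [85,93): 8 bp
  [93,110): 17 bp
  [110,119): 9 bp
  [119,132): 13 bp
  [132,143): 11 bp
  [143,150): 7 bp
  [150,163): 13 bp
  [163,173): 10 bp
  [173,184): 11 bp
  [184,197): 13 bp
  [197,203): 6 bp
  [203,214): 11 bp
  [214,224): 10 bp
  [224,233): 9 bp
  [233,242): 9 bp
  [242,249): 7 bp
  [249,267): 18 bp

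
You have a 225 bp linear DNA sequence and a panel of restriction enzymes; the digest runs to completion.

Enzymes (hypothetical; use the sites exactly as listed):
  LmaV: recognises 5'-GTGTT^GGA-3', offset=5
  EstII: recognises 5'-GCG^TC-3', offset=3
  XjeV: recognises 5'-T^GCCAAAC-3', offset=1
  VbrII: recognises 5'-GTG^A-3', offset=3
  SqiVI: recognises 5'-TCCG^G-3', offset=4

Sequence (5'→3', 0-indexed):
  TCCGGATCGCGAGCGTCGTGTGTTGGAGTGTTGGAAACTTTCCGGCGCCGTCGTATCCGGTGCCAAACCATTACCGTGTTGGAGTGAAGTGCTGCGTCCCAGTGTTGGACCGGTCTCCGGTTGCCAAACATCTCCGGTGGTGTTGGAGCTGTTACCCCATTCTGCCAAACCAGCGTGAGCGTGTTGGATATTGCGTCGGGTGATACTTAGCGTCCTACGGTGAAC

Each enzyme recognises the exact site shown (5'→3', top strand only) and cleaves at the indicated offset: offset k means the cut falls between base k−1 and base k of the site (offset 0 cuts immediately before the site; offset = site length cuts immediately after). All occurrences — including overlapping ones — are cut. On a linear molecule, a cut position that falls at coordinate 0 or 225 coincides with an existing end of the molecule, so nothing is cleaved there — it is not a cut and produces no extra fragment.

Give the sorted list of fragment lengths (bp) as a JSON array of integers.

[2,3,3,4,6,7,8,8,8,9,10,10,10,10,10,11,12,13,14,14,15,19,19]

Site scan:
  LmaV (GTGTTGGA, off=5): starts [19, 27, 75, 101, 139, 180] → cuts [24, 32, 80, 106, 144, 185]
  EstII (GCGTC, off=3): starts [12, 93, 192, 209] → cuts [15, 96, 195, 212]
  XjeV (TGCCAAAC, off=1): starts [60, 121, 162] → cuts [61, 122, 163]
  VbrII (GTGA, off=3): starts [83, 174, 199, 219] → cuts [86, 177, 202, 222]
  SqiVI (TCCGG, off=4): starts [0, 40, 55, 115, 132] → cuts [4, 44, 59, 119, 136]

All cut coordinates (distinct, sorted): [4, 15, 24, 32, 44, 59, 61, 80, 86, 96, 106, 119, 122, 136, 144, 163, 177, 185, 195, 202, 212, 222]

Fragments:
  [0,4): 4 bp
  [4,15): 11 bp
  [15,24): 9 bp
  [24,32): 8 bp
  [32,44): 12 bp
  [44,59): 15 bp
  [59,61): 2 bp
  [61,80): 19 bp
  [80,86): 6 bp
  [86,96): 10 bp
  [96,106): 10 bp
  [106,119): 13 bp
  [119,122): 3 bp
  [122,136): 14 bp
  [136,144): 8 bp
  [144,163): 19 bp
  [163,177): 14 bp
  [177,185): 8 bp
  [185,195): 10 bp
  [195,202): 7 bp
  [202,212): 10 bp
  [212,222): 10 bp
  [222,225): 3 bp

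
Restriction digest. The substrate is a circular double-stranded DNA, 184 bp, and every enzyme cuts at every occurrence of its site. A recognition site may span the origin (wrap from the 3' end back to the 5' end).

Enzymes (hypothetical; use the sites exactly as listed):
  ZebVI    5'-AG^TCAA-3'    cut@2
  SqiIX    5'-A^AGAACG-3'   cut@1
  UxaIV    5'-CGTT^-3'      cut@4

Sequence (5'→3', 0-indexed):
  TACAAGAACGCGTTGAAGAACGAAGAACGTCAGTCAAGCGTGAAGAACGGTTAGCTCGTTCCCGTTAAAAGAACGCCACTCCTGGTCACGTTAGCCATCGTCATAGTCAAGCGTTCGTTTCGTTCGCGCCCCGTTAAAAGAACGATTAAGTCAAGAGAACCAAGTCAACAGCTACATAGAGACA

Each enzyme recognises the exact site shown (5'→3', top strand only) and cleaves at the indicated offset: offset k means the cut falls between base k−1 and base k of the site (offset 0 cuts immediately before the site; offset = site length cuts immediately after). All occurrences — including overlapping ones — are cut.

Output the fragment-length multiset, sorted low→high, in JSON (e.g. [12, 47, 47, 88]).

Scan for sites:
  ZebVI (AGTCAA, off=2): starts [31, 104, 148, 162] → cuts [33, 106, 150, 164]
  SqiIX (AAGAACG, off=1): starts [3, 15, 22, 42, 68, 137] → cuts [4, 16, 23, 43, 69, 138]
  UxaIV (CGTT, off=4): starts [10, 56, 62, 88, 111, 115, 120, 131] → cuts [14, 60, 66, 92, 115, 119, 124, 135]

Pooled cuts: [4, 14, 16, 23, 33, 43, 60, 66, 69, 92, 106, 115, 119, 124, 135, 138, 150, 164]

Fragments:
  4→14: 10 bp
  14→16: 2 bp
  16→23: 7 bp
  23→33: 10 bp
  33→43: 10 bp
  43→60: 17 bp
  60→66: 6 bp
  66→69: 3 bp
  69→92: 23 bp
  92→106: 14 bp
  106→115: 9 bp
  115→119: 4 bp
  119→124: 5 bp
  124→135: 11 bp
  135→138: 3 bp
  138→150: 12 bp
  150→164: 14 bp
  164→4 (wrap): 184-164+4 = 24 bp

[2,3,3,4,5,6,7,9,10,10,10,11,12,14,14,17,23,24]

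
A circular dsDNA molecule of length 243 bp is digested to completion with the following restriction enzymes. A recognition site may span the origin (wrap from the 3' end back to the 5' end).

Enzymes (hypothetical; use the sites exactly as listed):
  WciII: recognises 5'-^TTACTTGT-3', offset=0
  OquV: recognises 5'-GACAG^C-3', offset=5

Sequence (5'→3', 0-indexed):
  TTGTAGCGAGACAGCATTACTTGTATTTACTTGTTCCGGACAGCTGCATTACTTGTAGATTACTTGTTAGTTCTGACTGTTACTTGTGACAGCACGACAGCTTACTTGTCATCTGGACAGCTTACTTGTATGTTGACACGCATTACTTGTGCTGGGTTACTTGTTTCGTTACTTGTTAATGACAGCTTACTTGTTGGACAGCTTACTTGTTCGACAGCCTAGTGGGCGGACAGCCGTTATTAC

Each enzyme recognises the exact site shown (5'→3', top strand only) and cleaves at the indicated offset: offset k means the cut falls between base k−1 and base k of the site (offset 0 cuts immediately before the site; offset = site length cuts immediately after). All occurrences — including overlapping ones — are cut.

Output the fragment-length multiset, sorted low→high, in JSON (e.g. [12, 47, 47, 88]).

Site scan:
  WciII (TTACTTGT, off=0): starts [16, 26, 48, 59, 79, 101, 121, 142, 156, 168, 186, 202, 239] → cuts [16, 26, 48, 59, 79, 101, 121, 142, 156, 168, 186, 202, 239]
  OquV (GACAGC, off=5): starts [9, 38, 87, 95, 115, 180, 196, 212, 228] → cuts [14, 43, 92, 100, 120, 185, 201, 217, 233]

All cut coordinates (distinct, sorted): [14, 16, 26, 43, 48, 59, 79, 92, 100, 101, 120, 121, 142, 156, 168, 185, 186, 201, 202, 217, 233, 239]

Fragments:
  14→16: 2 bp
  16→26: 10 bp
  26→43: 17 bp
  43→48: 5 bp
  48→59: 11 bp
  59→79: 20 bp
  79→92: 13 bp
  92→100: 8 bp
  100→101: 1 bp
  101→120: 19 bp
  120→121: 1 bp
  121→142: 21 bp
  142→156: 14 bp
  156→168: 12 bp
  168→185: 17 bp
  185→186: 1 bp
  186→201: 15 bp
  201→202: 1 bp
  202→217: 15 bp
  217→233: 16 bp
  233→239: 6 bp
  239→14 (wrap): 243-239+14 = 18 bp

[1,1,1,1,2,5,6,8,10,11,12,13,14,15,15,16,17,17,18,19,20,21]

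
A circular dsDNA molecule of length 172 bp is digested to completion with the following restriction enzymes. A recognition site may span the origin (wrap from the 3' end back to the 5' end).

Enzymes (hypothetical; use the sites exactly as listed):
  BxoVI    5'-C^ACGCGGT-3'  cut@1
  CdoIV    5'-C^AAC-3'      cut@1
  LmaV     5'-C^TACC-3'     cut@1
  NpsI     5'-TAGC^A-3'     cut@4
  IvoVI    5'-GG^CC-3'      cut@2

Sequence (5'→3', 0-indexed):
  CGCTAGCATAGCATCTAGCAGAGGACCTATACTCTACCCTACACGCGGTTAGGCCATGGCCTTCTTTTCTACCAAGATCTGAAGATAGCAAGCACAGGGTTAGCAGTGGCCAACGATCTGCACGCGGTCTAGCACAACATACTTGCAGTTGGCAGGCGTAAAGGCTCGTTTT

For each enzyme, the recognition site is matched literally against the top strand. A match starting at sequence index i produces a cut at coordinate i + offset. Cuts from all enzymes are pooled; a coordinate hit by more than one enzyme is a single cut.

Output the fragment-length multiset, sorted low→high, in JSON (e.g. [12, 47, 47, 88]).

[2,2,5,5,6,7,8,10,10,11,12,15,15,20,44]

Scan for sites:
  BxoVI (CACGCGGT, off=1): starts [41, 120] → cuts [42, 121]
  CdoIV (CAAC, off=1): starts [110, 134] → cuts [111, 135]
  LmaV (CTACC, off=1): starts [33, 68] → cuts [34, 69]
  NpsI (TAGCA, off=4): starts [3, 8, 15, 85, 100, 129] → cuts [7, 12, 19, 89, 104, 133]
  IvoVI (GGCC, off=2): starts [51, 57, 107] → cuts [53, 59, 109]

All cut coordinates (distinct, sorted): [7, 12, 19, 34, 42, 53, 59, 69, 89, 104, 109, 111, 121, 133, 135]

Fragment lengths:
  7→12: 5 bp
  12→19: 7 bp
  19→34: 15 bp
  34→42: 8 bp
  42→53: 11 bp
  53→59: 6 bp
  59→69: 10 bp
  69→89: 20 bp
  89→104: 15 bp
  104→109: 5 bp
  109→111: 2 bp
  111→121: 10 bp
  121→133: 12 bp
  133→135: 2 bp
  135→7 (wrap): 172-135+7 = 44 bp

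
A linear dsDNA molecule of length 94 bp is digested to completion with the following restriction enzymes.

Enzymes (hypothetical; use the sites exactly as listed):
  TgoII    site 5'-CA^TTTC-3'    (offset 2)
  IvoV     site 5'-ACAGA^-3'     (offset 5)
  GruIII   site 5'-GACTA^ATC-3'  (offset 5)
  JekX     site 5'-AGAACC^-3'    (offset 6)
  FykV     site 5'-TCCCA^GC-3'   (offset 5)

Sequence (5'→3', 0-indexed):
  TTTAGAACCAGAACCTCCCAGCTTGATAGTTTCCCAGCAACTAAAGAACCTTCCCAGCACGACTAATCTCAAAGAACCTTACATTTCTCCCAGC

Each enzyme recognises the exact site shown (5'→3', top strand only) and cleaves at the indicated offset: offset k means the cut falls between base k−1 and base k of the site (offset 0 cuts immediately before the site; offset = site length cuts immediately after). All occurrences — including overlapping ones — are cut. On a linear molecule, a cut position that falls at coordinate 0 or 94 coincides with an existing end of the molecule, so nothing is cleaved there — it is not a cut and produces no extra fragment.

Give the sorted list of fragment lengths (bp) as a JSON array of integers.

Site scan:
  TgoII (CATTTC, off=2): starts [81] → cuts [83]
  IvoV (ACAGA, off=5): no sites
  GruIII (GACTAATC, off=5): starts [60] → cuts [65]
  JekX (AGAACC, off=6): starts [3, 9, 44, 72] → cuts [9, 15, 50, 78]
  FykV (TCCCAGC, off=5): starts [15, 31, 51, 87] → cuts [20, 36, 56, 92]

All cut coordinates (distinct, sorted): [9, 15, 20, 36, 50, 56, 65, 78, 83, 92]

Fragments:
  [0,9): 9 bp
  [9,15): 6 bp
  [15,20): 5 bp
  [20,36): 16 bp
  [36,50): 14 bp
  [50,56): 6 bp
  [56,65): 9 bp
  [65,78): 13 bp
  [78,83): 5 bp
  [83,92): 9 bp
  [92,94): 2 bp

[2,5,5,6,6,9,9,9,13,14,16]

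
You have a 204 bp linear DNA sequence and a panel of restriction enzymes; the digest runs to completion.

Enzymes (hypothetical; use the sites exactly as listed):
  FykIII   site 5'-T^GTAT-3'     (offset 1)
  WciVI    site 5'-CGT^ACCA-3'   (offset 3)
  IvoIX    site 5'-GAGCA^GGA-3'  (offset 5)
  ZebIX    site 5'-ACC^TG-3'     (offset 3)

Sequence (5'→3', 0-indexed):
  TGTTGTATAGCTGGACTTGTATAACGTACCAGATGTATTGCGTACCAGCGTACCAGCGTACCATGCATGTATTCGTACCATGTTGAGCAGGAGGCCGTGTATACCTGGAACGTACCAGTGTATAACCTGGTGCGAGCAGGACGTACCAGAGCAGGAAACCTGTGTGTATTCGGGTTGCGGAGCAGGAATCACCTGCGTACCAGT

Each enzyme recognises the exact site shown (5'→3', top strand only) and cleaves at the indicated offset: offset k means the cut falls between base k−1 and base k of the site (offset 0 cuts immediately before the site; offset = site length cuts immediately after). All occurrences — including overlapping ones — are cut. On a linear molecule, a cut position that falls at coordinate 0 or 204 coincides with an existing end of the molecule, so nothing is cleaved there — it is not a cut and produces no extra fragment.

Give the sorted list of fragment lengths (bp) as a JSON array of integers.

[4,5,5,6,6,6,7,7,7,8,8,8,8,8,9,9,9,9,9,9,11,13,14,19]

Site scan:
  FykIII (TGTAT, off=1): starts [3, 17, 33, 67, 97, 118, 164] → cuts [4, 18, 34, 68, 98, 119, 165]
  WciVI (CGTACCA, off=3): starts [24, 40, 48, 56, 73, 110, 141, 195] → cuts [27, 43, 51, 59, 76, 113, 144, 198]
  IvoIX (GAGCAGGA, off=5): starts [84, 133, 148, 179] → cuts [89, 138, 153, 184]
  ZebIX (ACCTG, off=3): starts [102, 124, 157, 190] → cuts [105, 127, 160, 193]

All cut coordinates (distinct, sorted): [4, 18, 27, 34, 43, 51, 59, 68, 76, 89, 98, 105, 113, 119, 127, 138, 144, 153, 160, 165, 184, 193, 198]

Fragments:
  [0,4): 4 bp
  [4,18): 14 bp
  [18,27): 9 bp
  [27,34): 7 bp
  [34,43): 9 bp
  [43,51): 8 bp
  [51,59): 8 bp
  [59,68): 9 bp
  [68,76): 8 bp
  [76,89): 13 bp
  [89,98): 9 bp
  [98,105): 7 bp
  [105,113): 8 bp
  [113,119): 6 bp
  [119,127): 8 bp
  [127,138): 11 bp
  [138,144): 6 bp
  [144,153): 9 bp
  [153,160): 7 bp
  [160,165): 5 bp
  [165,184): 19 bp
  [184,193): 9 bp
  [193,198): 5 bp
  [198,204): 6 bp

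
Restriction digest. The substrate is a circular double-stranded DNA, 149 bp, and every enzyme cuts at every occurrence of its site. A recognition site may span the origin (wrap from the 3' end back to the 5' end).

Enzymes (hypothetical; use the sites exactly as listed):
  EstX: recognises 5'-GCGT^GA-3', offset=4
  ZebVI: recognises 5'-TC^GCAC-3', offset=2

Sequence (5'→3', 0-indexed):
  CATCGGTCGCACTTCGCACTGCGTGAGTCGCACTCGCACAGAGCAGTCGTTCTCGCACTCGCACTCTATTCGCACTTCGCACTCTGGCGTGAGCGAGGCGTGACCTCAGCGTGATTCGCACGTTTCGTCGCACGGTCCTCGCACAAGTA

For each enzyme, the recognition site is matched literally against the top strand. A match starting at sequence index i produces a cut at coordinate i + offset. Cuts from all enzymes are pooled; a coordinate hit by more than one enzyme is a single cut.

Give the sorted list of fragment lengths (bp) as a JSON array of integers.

Per-enzyme occurrences:
  EstX (GCGTGA, off=4): starts [20, 86, 97, 108] → cuts [24, 90, 101, 112]
  ZebVI (TCGCAC, off=2): starts [6, 13, 27, 33, 52, 58, 69, 76, 115, 127, 138] → cuts [8, 15, 29, 35, 54, 60, 71, 78, 117, 129, 140]

All cut coordinates (distinct, sorted): [8, 15, 24, 29, 35, 54, 60, 71, 78, 90, 101, 112, 117, 129, 140]

Fragment lengths:
  8→15: 7 bp
  15→24: 9 bp
  24→29: 5 bp
  29→35: 6 bp
  35→54: 19 bp
  54→60: 6 bp
  60→71: 11 bp
  71→78: 7 bp
  78→90: 12 bp
  90→101: 11 bp
  101→112: 11 bp
  112→117: 5 bp
  117→129: 12 bp
  129→140: 11 bp
  140→8 (wrap): 149-140+8 = 17 bp

[5,5,6,6,7,7,9,11,11,11,11,12,12,17,19]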